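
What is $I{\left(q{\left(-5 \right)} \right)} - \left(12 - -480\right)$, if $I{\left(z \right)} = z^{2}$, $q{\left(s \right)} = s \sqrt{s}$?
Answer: $-617$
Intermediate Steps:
$q{\left(s \right)} = s^{\frac{3}{2}}$
$I{\left(q{\left(-5 \right)} \right)} - \left(12 - -480\right) = \left(\left(-5\right)^{\frac{3}{2}}\right)^{2} - \left(12 - -480\right) = \left(- 5 i \sqrt{5}\right)^{2} - \left(12 + 480\right) = -125 - 492 = -617$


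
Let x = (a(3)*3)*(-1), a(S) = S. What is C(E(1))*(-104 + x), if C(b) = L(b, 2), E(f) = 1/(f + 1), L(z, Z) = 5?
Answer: -565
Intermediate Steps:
E(f) = 1/(1 + f)
C(b) = 5
x = -9 (x = (3*3)*(-1) = 9*(-1) = -9)
C(E(1))*(-104 + x) = 5*(-104 - 9) = 5*(-113) = -565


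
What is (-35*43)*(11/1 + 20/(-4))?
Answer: -9030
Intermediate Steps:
(-35*43)*(11/1 + 20/(-4)) = -1505*(11*1 + 20*(-¼)) = -1505*(11 - 5) = -1505*6 = -9030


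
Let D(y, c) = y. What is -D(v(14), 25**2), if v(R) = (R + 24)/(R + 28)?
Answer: -19/21 ≈ -0.90476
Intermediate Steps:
v(R) = (24 + R)/(28 + R)
-D(v(14), 25**2) = -(24 + 14)/(28 + 14) = -38/42 = -1*19/21 = -19/21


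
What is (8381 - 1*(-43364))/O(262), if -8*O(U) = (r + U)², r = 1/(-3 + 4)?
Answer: -413960/69169 ≈ -5.9848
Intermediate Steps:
r = 1 (r = 1/1 = 1)
O(U) = -(1 + U)²/8
(8381 - 1*(-43364))/O(262) = (8381 - 1*(-43364))/((-(1 + 262)²/8)) = (8381 + 43364)/((-⅛*263²)) = 51745/((-⅛*69169)) = 51745/(-69169/8) = 51745*(-8/69169) = -413960/69169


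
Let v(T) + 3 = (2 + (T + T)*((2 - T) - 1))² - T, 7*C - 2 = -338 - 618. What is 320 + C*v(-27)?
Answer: -310748008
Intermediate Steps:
C = -954/7 (C = 2/7 + (-338 - 618)/7 = 2/7 + (⅐)*(-956) = 2/7 - 956/7 = -954/7 ≈ -136.29)
v(T) = -3 + (2 + 2*T*(1 - T))² - T (v(T) = -3 + ((2 + (T + T)*((2 - T) - 1))² - T) = -3 + ((2 + (2*T)*(1 - T))² - T) = -3 + ((2 + 2*T*(1 - T))² - T) = -3 + (2 + 2*T*(1 - T))² - T)
320 + C*v(-27) = 320 - 954*(-3 - 1*(-27) + 4*(1 - 27 - 1*(-27)²)²)/7 = 320 - 954*(-3 + 27 + 4*(1 - 27 - 1*729)²)/7 = 320 - 954*(-3 + 27 + 4*(1 - 27 - 729)²)/7 = 320 - 954*(-3 + 27 + 4*(-755)²)/7 = 320 - 954*(-3 + 27 + 4*570025)/7 = 320 - 954*(-3 + 27 + 2280100)/7 = 320 - 954/7*2280124 = 320 - 310748328 = -310748008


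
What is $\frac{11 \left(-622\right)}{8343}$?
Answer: $- \frac{6842}{8343} \approx -0.82009$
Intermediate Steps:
$\frac{11 \left(-622\right)}{8343} = \left(-6842\right) \frac{1}{8343} = - \frac{6842}{8343}$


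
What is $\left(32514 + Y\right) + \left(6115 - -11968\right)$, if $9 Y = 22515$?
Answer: $\frac{159296}{3} \approx 53099.0$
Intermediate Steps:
$Y = \frac{7505}{3}$ ($Y = \frac{1}{9} \cdot 22515 = \frac{7505}{3} \approx 2501.7$)
$\left(32514 + Y\right) + \left(6115 - -11968\right) = \left(32514 + \frac{7505}{3}\right) + \left(6115 - -11968\right) = \frac{105047}{3} + \left(6115 + 11968\right) = \frac{105047}{3} + 18083 = \frac{159296}{3}$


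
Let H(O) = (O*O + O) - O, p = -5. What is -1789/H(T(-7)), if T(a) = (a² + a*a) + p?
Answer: -1789/8649 ≈ -0.20684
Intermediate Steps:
T(a) = -5 + 2*a² (T(a) = (a² + a*a) - 5 = (a² + a²) - 5 = 2*a² - 5 = -5 + 2*a²)
H(O) = O² (H(O) = (O² + O) - O = (O + O²) - O = O²)
-1789/H(T(-7)) = -1789/(-5 + 2*(-7)²)² = -1789/(-5 + 2*49)² = -1789/(-5 + 98)² = -1789/(93²) = -1789/8649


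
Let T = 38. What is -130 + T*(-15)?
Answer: -700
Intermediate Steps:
-130 + T*(-15) = -130 + 38*(-15) = -130 - 570 = -700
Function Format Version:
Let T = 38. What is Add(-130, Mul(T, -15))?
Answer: -700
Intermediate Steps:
Add(-130, Mul(T, -15)) = Add(-130, Mul(38, -15)) = Add(-130, -570) = -700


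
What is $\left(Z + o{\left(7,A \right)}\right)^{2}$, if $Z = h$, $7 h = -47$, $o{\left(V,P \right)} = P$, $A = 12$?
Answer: $\frac{1369}{49} \approx 27.939$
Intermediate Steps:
$h = - \frac{47}{7}$ ($h = \frac{1}{7} \left(-47\right) = - \frac{47}{7} \approx -6.7143$)
$Z = - \frac{47}{7} \approx -6.7143$
$\left(Z + o{\left(7,A \right)}\right)^{2} = \left(- \frac{47}{7} + 12\right)^{2} = \left(\frac{37}{7}\right)^{2} = \frac{1369}{49}$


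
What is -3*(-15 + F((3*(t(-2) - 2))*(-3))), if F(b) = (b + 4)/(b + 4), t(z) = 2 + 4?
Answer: 42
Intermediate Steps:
t(z) = 6
F(b) = 1 (F(b) = (4 + b)/(4 + b) = 1)
-3*(-15 + F((3*(t(-2) - 2))*(-3))) = -3*(-15 + 1) = -3*(-14) = 42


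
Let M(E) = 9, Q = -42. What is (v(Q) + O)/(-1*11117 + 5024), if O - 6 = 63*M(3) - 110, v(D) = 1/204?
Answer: -94453/1242972 ≈ -0.075990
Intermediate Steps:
v(D) = 1/204
O = 463 (O = 6 + (63*9 - 110) = 6 + (567 - 110) = 6 + 457 = 463)
(v(Q) + O)/(-1*11117 + 5024) = (1/204 + 463)/(-1*11117 + 5024) = 94453/(204*(-11117 + 5024)) = (94453/204)/(-6093) = (94453/204)*(-1/6093) = -94453/1242972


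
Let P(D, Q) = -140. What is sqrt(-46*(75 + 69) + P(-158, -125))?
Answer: 2*I*sqrt(1691) ≈ 82.244*I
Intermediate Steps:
sqrt(-46*(75 + 69) + P(-158, -125)) = sqrt(-46*(75 + 69) - 140) = sqrt(-46*144 - 140) = sqrt(-6624 - 140) = sqrt(-6764) = 2*I*sqrt(1691)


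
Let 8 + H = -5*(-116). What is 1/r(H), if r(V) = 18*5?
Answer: 1/90 ≈ 0.011111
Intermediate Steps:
H = 572 (H = -8 - 5*(-116) = -8 + 580 = 572)
r(V) = 90
1/r(H) = 1/90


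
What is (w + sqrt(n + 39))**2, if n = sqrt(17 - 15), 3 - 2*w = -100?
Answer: (103 + 2*sqrt(39 + sqrt(2)))**2/4 ≈ 3347.5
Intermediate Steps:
w = 103/2 (w = 3/2 - 1/2*(-100) = 3/2 + 50 = 103/2 ≈ 51.500)
n = sqrt(2) ≈ 1.4142
(w + sqrt(n + 39))**2 = (103/2 + sqrt(sqrt(2) + 39))**2 = (103/2 + sqrt(39 + sqrt(2)))**2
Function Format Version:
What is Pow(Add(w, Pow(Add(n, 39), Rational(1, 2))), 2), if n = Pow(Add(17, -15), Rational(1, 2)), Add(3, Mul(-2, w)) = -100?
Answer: Mul(Rational(1, 4), Pow(Add(103, Mul(2, Pow(Add(39, Pow(2, Rational(1, 2))), Rational(1, 2)))), 2)) ≈ 3347.5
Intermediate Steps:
w = Rational(103, 2) (w = Add(Rational(3, 2), Mul(Rational(-1, 2), -100)) = Add(Rational(3, 2), 50) = Rational(103, 2) ≈ 51.500)
n = Pow(2, Rational(1, 2)) ≈ 1.4142
Pow(Add(w, Pow(Add(n, 39), Rational(1, 2))), 2) = Pow(Add(Rational(103, 2), Pow(Add(Pow(2, Rational(1, 2)), 39), Rational(1, 2))), 2) = Pow(Add(Rational(103, 2), Pow(Add(39, Pow(2, Rational(1, 2))), Rational(1, 2))), 2)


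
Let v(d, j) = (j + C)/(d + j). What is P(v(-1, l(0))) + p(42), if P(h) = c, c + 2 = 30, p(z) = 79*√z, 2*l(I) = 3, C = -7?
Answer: 28 + 79*√42 ≈ 539.98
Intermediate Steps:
l(I) = 3/2 (l(I) = (½)*3 = 3/2)
v(d, j) = (-7 + j)/(d + j) (v(d, j) = (j - 7)/(d + j) = (-7 + j)/(d + j))
c = 28 (c = -2 + 30 = 28)
P(h) = 28
P(v(-1, l(0))) + p(42) = 28 + 79*√42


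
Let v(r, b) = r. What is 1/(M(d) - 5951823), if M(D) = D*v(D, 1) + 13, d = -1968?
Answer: -1/2078786 ≈ -4.8105e-7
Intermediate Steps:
M(D) = 13 + D² (M(D) = D*D + 13 = D² + 13 = 13 + D²)
1/(M(d) - 5951823) = 1/((13 + (-1968)²) - 5951823) = 1/((13 + 3873024) - 5951823) = 1/(3873037 - 5951823) = 1/(-2078786) = -1/2078786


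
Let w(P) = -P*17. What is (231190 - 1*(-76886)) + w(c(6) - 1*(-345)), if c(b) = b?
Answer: 302109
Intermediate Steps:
w(P) = -17*P
(231190 - 1*(-76886)) + w(c(6) - 1*(-345)) = (231190 - 1*(-76886)) - 17*(6 - 1*(-345)) = (231190 + 76886) - 17*(6 + 345) = 308076 - 17*351 = 308076 - 5967 = 302109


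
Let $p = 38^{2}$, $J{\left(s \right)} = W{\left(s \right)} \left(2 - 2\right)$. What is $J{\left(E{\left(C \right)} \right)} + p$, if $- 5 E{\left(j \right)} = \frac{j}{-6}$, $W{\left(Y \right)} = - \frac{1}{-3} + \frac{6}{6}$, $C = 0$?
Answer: $1444$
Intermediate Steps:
$W{\left(Y \right)} = \frac{4}{3}$ ($W{\left(Y \right)} = \left(-1\right) \left(- \frac{1}{3}\right) + 6 \cdot \frac{1}{6} = \frac{1}{3} + 1 = \frac{4}{3}$)
$E{\left(j \right)} = \frac{j}{30}$ ($E{\left(j \right)} = - \frac{j \frac{1}{-6}}{5} = - \frac{j \left(- \frac{1}{6}\right)}{5} = - \frac{\left(- \frac{1}{6}\right) j}{5} = \frac{j}{30}$)
$J{\left(s \right)} = 0$ ($J{\left(s \right)} = \frac{4 \left(2 - 2\right)}{3} = \frac{4}{3} \cdot 0 = 0$)
$p = 1444$
$J{\left(E{\left(C \right)} \right)} + p = 0 + 1444 = 1444$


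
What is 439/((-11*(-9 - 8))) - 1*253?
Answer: -46872/187 ≈ -250.65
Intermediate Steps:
439/((-11*(-9 - 8))) - 1*253 = 439/((-11*(-17))) - 253 = 439/187 - 253 = -46872/187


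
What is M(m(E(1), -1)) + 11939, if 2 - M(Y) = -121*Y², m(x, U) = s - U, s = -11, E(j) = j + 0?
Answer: 24041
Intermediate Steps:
E(j) = j
m(x, U) = -11 - U
M(Y) = 2 + 121*Y² (M(Y) = 2 - (-121)*Y² = 2 + 121*Y²)
M(m(E(1), -1)) + 11939 = (2 + 121*(-11 - 1*(-1))²) + 11939 = (2 + 121*(-11 + 1)²) + 11939 = (2 + 121*(-10)²) + 11939 = (2 + 121*100) + 11939 = (2 + 12100) + 11939 = 12102 + 11939 = 24041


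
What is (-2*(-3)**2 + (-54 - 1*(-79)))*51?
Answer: 357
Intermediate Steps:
(-2*(-3)**2 + (-54 - 1*(-79)))*51 = (-2*9 + (-54 + 79))*51 = (-18 + 25)*51 = 7*51 = 357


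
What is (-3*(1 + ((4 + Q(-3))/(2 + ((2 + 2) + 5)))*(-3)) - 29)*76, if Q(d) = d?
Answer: -26068/11 ≈ -2369.8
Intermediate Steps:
(-3*(1 + ((4 + Q(-3))/(2 + ((2 + 2) + 5)))*(-3)) - 29)*76 = (-3*(1 + ((4 - 3)/(2 + ((2 + 2) + 5)))*(-3)) - 29)*76 = (-3*(1 + (1/(2 + (4 + 5)))*(-3)) - 29)*76 = (-3*(1 + (1/(2 + 9))*(-3)) - 29)*76 = (-3*(1 + (1/11)*(-3)) - 29)*76 = (-3*(1 - 3/11) - 29)*76 = (-3*8/11 - 29)*76 = (-24/11 - 29)*76 = -343/11*76 = -26068/11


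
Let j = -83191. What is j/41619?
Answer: -83191/41619 ≈ -1.9989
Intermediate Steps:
j/41619 = -83191/41619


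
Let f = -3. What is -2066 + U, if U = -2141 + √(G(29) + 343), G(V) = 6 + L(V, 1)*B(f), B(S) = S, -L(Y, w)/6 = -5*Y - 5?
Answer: -4207 + I*√2351 ≈ -4207.0 + 48.487*I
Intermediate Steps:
L(Y, w) = 30 + 30*Y (L(Y, w) = -6*(-5*Y - 5) = -6*(-5 - 5*Y) = 30 + 30*Y)
G(V) = -84 - 90*V (G(V) = 6 + (30 + 30*V)*(-3) = 6 + (-90 - 90*V) = -84 - 90*V)
U = -2141 + I*√2351 (U = -2141 + √((-84 - 90*29) + 343) = -2141 + √((-84 - 2610) + 343) = -2141 + √(-2694 + 343) = -2141 + √(-2351) = -2141 + I*√2351 ≈ -2141.0 + 48.487*I)
-2066 + U = -2066 + (-2141 + I*√2351) = -4207 + I*√2351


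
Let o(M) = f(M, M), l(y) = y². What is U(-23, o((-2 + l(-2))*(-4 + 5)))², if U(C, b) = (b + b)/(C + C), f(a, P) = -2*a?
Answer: 16/529 ≈ 0.030246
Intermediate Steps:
o(M) = -2*M
U(C, b) = b/C (U(C, b) = (2*b)/((2*C)) = (2*b)*(1/(2*C)) = b/C)
U(-23, o((-2 + l(-2))*(-4 + 5)))² = (-2*(-2 + (-2)²)*(-4 + 5)/(-23))² = (-2*(-2 + 4)*(-1/23))² = (-4*(-1/23))² = (4/23)² = 16/529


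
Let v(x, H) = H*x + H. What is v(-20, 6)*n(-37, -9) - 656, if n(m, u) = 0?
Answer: -656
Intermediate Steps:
v(x, H) = H + H*x
v(-20, 6)*n(-37, -9) - 656 = (6*(1 - 20))*0 - 656 = (6*(-19))*0 - 656 = -114*0 - 656 = 0 - 656 = -656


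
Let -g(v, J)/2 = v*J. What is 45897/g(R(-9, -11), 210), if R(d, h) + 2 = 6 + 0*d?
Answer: -15299/560 ≈ -27.320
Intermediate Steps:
R(d, h) = 4 (R(d, h) = -2 + (6 + 0*d) = -2 + (6 + 0) = -2 + 6 = 4)
g(v, J) = -2*J*v (g(v, J) = -2*v*J = -2*J*v)
45897/g(R(-9, -11), 210) = 45897/((-2*210*4)) = 45897/(-1680) = 45897*(-1/1680) = -15299/560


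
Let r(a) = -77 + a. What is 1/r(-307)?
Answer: -1/384 ≈ -0.0026042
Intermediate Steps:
1/r(-307) = 1/(-77 - 307) = 1/(-384) = -1/384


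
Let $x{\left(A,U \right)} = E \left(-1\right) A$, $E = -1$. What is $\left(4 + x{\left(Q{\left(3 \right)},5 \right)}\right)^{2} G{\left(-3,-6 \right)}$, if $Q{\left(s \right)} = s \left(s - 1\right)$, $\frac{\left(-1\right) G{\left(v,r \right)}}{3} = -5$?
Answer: $1500$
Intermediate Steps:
$G{\left(v,r \right)} = 15$ ($G{\left(v,r \right)} = \left(-3\right) \left(-5\right) = 15$)
$Q{\left(s \right)} = s \left(-1 + s\right)$
$x{\left(A,U \right)} = A$ ($x{\left(A,U \right)} = \left(-1\right) \left(-1\right) A = 1 A = A$)
$\left(4 + x{\left(Q{\left(3 \right)},5 \right)}\right)^{2} G{\left(-3,-6 \right)} = \left(4 + 3 \left(-1 + 3\right)\right)^{2} \cdot 15 = \left(4 + 3 \cdot 2\right)^{2} \cdot 15 = \left(4 + 6\right)^{2} \cdot 15 = 10^{2} \cdot 15 = 100 \cdot 15 = 1500$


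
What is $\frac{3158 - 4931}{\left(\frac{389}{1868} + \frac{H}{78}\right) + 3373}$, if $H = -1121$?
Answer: $- \frac{129166596}{244697953} \approx -0.52786$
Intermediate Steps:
$\frac{3158 - 4931}{\left(\frac{389}{1868} + \frac{H}{78}\right) + 3373} = \frac{3158 - 4931}{\left(\frac{389}{1868} - \frac{1121}{78}\right) + 3373} = - \frac{1773}{\left(389 \cdot \frac{1}{1868} - \frac{1121}{78}\right) + 3373} = - \frac{1773}{\left(\frac{389}{1868} - \frac{1121}{78}\right) + 3373} = - \frac{1773}{- \frac{1031843}{72852} + 3373} = - \frac{1773}{\frac{244697953}{72852}} = \left(-1773\right) \frac{72852}{244697953} = - \frac{129166596}{244697953}$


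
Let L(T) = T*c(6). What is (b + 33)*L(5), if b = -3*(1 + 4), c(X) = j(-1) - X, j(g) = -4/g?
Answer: -180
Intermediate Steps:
c(X) = 4 - X (c(X) = -4/(-1) - X = -4*(-1) - X = 4 - X)
L(T) = -2*T (L(T) = T*(4 - 1*6) = T*(4 - 6) = T*(-2) = -2*T)
b = -15 (b = -3*5 = -15)
(b + 33)*L(5) = (-15 + 33)*(-2*5) = 18*(-10) = -180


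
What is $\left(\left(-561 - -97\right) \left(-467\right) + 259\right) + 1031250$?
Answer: $1248197$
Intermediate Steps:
$\left(\left(-561 - -97\right) \left(-467\right) + 259\right) + 1031250 = \left(\left(-561 + 97\right) \left(-467\right) + 259\right) + 1031250 = \left(\left(-464\right) \left(-467\right) + 259\right) + 1031250 = \left(216688 + 259\right) + 1031250 = 216947 + 1031250 = 1248197$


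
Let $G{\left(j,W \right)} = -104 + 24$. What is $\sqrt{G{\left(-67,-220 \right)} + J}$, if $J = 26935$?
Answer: $\sqrt{26855} \approx 163.88$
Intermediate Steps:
$G{\left(j,W \right)} = -80$
$\sqrt{G{\left(-67,-220 \right)} + J} = \sqrt{-80 + 26935} = \sqrt{26855}$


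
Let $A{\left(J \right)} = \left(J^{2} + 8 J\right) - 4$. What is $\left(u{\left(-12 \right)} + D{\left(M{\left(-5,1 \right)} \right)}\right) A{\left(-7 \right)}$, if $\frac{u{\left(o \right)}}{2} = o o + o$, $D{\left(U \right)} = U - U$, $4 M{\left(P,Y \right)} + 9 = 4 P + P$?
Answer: $-2904$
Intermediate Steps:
$M{\left(P,Y \right)} = - \frac{9}{4} + \frac{5 P}{4}$ ($M{\left(P,Y \right)} = - \frac{9}{4} + \frac{4 P + P}{4} = - \frac{9}{4} + \frac{5 P}{4}$)
$D{\left(U \right)} = 0$
$A{\left(J \right)} = -4 + J^{2} + 8 J$
$u{\left(o \right)} = 2 o + 2 o^{2}$ ($u{\left(o \right)} = 2 \left(o o + o\right) = 2 \left(o^{2} + o\right) = 2 \left(o + o^{2}\right) = 2 o + 2 o^{2}$)
$\left(u{\left(-12 \right)} + D{\left(M{\left(-5,1 \right)} \right)}\right) A{\left(-7 \right)} = \left(2 \left(-12\right) \left(1 - 12\right) + 0\right) \left(-4 + \left(-7\right)^{2} + 8 \left(-7\right)\right) = \left(2 \left(-12\right) \left(-11\right) + 0\right) \left(-4 + 49 - 56\right) = \left(264 + 0\right) \left(-11\right) = 264 \left(-11\right) = -2904$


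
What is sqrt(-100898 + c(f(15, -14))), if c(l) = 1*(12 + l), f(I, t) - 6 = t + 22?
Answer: 6*I*sqrt(2802) ≈ 317.6*I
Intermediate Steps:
f(I, t) = 28 + t (f(I, t) = 6 + (t + 22) = 6 + (22 + t) = 28 + t)
c(l) = 12 + l
sqrt(-100898 + c(f(15, -14))) = sqrt(-100898 + (12 + (28 - 14))) = sqrt(-100898 + (12 + 14)) = sqrt(-100898 + 26) = sqrt(-100872) = 6*I*sqrt(2802)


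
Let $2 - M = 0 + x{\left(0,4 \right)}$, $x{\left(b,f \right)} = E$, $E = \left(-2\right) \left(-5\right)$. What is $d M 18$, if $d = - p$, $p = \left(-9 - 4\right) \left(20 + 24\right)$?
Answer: $-82368$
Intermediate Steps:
$E = 10$
$x{\left(b,f \right)} = 10$
$p = -572$ ($p = \left(-13\right) 44 = -572$)
$d = 572$ ($d = \left(-1\right) \left(-572\right) = 572$)
$M = -8$ ($M = 2 - \left(0 + 10\right) = 2 - 10 = -8$)
$d M 18 = 572 \left(-8\right) 18 = \left(-4576\right) 18 = -82368$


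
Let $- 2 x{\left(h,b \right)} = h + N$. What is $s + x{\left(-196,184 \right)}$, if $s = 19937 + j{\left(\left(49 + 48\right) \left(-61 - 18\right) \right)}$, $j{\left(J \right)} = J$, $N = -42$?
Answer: $12393$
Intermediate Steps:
$x{\left(h,b \right)} = 21 - \frac{h}{2}$ ($x{\left(h,b \right)} = - \frac{h - 42}{2} = - \frac{-42 + h}{2} = 21 - \frac{h}{2}$)
$s = 12274$ ($s = 19937 + \left(49 + 48\right) \left(-61 - 18\right) = 19937 + 97 \left(-79\right) = 19937 - 7663 = 12274$)
$s + x{\left(-196,184 \right)} = 12274 + \left(21 - -98\right) = 12274 + \left(21 + 98\right) = 12274 + 119 = 12393$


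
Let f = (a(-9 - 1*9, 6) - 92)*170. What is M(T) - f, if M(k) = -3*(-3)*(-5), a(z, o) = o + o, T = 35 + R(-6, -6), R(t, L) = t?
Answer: 13555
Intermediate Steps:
T = 29 (T = 35 - 6 = 29)
a(z, o) = 2*o
M(k) = -45 (M(k) = 9*(-5) = -45)
f = -13600 (f = (2*6 - 92)*170 = (12 - 92)*170 = -80*170 = -13600)
M(T) - f = -45 - 1*(-13600) = -45 + 13600 = 13555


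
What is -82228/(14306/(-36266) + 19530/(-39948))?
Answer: 9927346477192/106647589 ≈ 93086.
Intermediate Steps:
-82228/(14306/(-36266) + 19530/(-39948)) = -82228/(14306*(-1/36266) + 19530*(-1/39948)) = -82228/(-7153/18133 - 3255/6658) = -82228/(-106647589/120729514) = -82228*(-120729514/106647589) = 9927346477192/106647589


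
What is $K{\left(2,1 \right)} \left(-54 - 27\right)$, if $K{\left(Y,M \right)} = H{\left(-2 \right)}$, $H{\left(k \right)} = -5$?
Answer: $405$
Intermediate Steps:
$K{\left(Y,M \right)} = -5$
$K{\left(2,1 \right)} \left(-54 - 27\right) = - 5 \left(-54 - 27\right) = \left(-5\right) \left(-81\right) = 405$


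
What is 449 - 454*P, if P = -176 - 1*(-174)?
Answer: 1357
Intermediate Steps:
P = -2 (P = -176 + 174 = -2)
449 - 454*P = 449 - 454*(-2) = 449 + 908 = 1357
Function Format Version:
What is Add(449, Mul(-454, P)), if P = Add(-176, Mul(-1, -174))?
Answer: 1357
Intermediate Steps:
P = -2 (P = Add(-176, 174) = -2)
Add(449, Mul(-454, P)) = Add(449, Mul(-454, -2)) = Add(449, 908) = 1357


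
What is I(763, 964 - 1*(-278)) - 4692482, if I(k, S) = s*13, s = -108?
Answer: -4693886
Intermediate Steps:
I(k, S) = -1404 (I(k, S) = -108*13 = -1404)
I(763, 964 - 1*(-278)) - 4692482 = -1404 - 4692482 = -4693886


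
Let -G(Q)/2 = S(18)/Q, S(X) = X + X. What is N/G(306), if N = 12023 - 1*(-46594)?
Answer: -996489/4 ≈ -2.4912e+5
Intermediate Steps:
N = 58617 (N = 12023 + 46594 = 58617)
S(X) = 2*X
G(Q) = -72/Q (G(Q) = -2*2*18/Q = -72/Q)
N/G(306) = 58617/((-72/306)) = 58617/((-72*1/306)) = 58617/(-4/17) = 58617*(-17/4) = -996489/4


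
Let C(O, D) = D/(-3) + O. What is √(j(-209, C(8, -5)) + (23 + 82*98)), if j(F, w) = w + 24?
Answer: √72834/3 ≈ 89.959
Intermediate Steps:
C(O, D) = O - D/3 (C(O, D) = -D/3 + O = O - D/3)
j(F, w) = 24 + w
√(j(-209, C(8, -5)) + (23 + 82*98)) = √((24 + (8 - ⅓*(-5))) + (23 + 82*98)) = √((24 + (8 + 5/3)) + (23 + 8036)) = √((24 + 29/3) + 8059) = √(101/3 + 8059) = √(24278/3) = √72834/3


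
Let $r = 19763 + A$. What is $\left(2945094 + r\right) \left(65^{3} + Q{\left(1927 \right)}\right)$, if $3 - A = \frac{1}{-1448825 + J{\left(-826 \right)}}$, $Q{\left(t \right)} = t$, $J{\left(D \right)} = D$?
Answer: $\frac{396207962531762424}{483217} \approx 8.1994 \cdot 10^{11}$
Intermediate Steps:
$A = \frac{4348954}{1449651}$ ($A = 3 - \frac{1}{-1448825 - 826} = 3 - \frac{1}{-1449651} = 3 - - \frac{1}{1449651} = 3 + \frac{1}{1449651} = \frac{4348954}{1449651} \approx 3.0$)
$r = \frac{28653801667}{1449651}$ ($r = 19763 + \frac{4348954}{1449651} = \frac{28653801667}{1449651} \approx 19766.0$)
$\left(2945094 + r\right) \left(65^{3} + Q{\left(1927 \right)}\right) = \left(2945094 + \frac{28653801667}{1449651}\right) \left(65^{3} + 1927\right) = \frac{4298012263861 \left(274625 + 1927\right)}{1449651} = \frac{4298012263861}{1449651} \cdot 276552 = \frac{396207962531762424}{483217}$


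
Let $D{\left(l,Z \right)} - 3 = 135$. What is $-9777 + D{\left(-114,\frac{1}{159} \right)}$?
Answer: $-9639$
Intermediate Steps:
$D{\left(l,Z \right)} = 138$ ($D{\left(l,Z \right)} = 3 + 135 = 138$)
$-9777 + D{\left(-114,\frac{1}{159} \right)} = -9777 + 138 = -9639$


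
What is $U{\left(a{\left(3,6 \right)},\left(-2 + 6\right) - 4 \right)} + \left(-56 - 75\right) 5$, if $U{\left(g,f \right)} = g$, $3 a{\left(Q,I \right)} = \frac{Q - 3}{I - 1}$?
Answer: $-655$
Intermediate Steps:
$a{\left(Q,I \right)} = \frac{-3 + Q}{3 \left(-1 + I\right)}$ ($a{\left(Q,I \right)} = \frac{\left(Q - 3\right) \frac{1}{I - 1}}{3} = \frac{\left(-3 + Q\right) \frac{1}{-1 + I}}{3} = \frac{\frac{1}{-1 + I} \left(-3 + Q\right)}{3} = \frac{-3 + Q}{3 \left(-1 + I\right)}$)
$U{\left(a{\left(3,6 \right)},\left(-2 + 6\right) - 4 \right)} + \left(-56 - 75\right) 5 = \frac{-3 + 3}{3 \left(-1 + 6\right)} + \left(-56 - 75\right) 5 = \frac{1}{3} \cdot \frac{1}{5} \cdot 0 + \left(-56 - 75\right) 5 = \frac{1}{3} \cdot \frac{1}{5} \cdot 0 - 655 = 0 - 655 = -655$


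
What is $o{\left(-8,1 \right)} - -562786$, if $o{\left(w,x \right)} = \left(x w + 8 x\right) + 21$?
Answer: $562807$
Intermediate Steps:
$o{\left(w,x \right)} = 21 + 8 x + w x$ ($o{\left(w,x \right)} = \left(w x + 8 x\right) + 21 = \left(8 x + w x\right) + 21 = 21 + 8 x + w x$)
$o{\left(-8,1 \right)} - -562786 = \left(21 + 8 \cdot 1 - 8\right) - -562786 = \left(21 + 8 - 8\right) + 562786 = 21 + 562786 = 562807$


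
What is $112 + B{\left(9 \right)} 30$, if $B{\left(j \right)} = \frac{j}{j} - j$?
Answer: $-128$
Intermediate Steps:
$B{\left(j \right)} = 1 - j$
$112 + B{\left(9 \right)} 30 = 112 + \left(1 - 9\right) 30 = 112 - 240 = -128$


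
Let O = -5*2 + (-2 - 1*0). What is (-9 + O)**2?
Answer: 441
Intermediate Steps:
O = -12 (O = -10 + (-2 + 0) = -10 - 2 = -12)
(-9 + O)**2 = (-9 - 12)**2 = (-21)**2 = 441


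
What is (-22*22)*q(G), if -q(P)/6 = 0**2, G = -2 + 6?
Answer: 0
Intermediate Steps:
G = 4
q(P) = 0 (q(P) = -6*0**2 = -6*0 = 0)
(-22*22)*q(G) = -22*22*0 = -484*0 = 0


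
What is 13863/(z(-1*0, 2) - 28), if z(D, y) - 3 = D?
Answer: -13863/25 ≈ -554.52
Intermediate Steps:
z(D, y) = 3 + D
13863/(z(-1*0, 2) - 28) = 13863/((3 - 1*0) - 28) = 13863/((3 + 0) - 28) = 13863/(3 - 28) = 13863/(-25) = -1/25*13863 = -13863/25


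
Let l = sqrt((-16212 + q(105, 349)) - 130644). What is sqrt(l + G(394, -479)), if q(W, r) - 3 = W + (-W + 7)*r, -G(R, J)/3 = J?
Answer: sqrt(1437 + 5*I*sqrt(7238)) ≈ 38.312 + 5.5515*I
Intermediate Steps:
G(R, J) = -3*J
q(W, r) = 3 + W + r*(7 - W) (q(W, r) = 3 + (W + (-W + 7)*r) = 3 + (W + (7 - W)*r) = 3 + (W + r*(7 - W)) = 3 + W + r*(7 - W))
l = 5*I*sqrt(7238) (l = sqrt((-16212 + (3 + 105 + 7*349 - 1*105*349)) - 130644) = sqrt((-16212 + (3 + 105 + 2443 - 36645)) - 130644) = sqrt((-16212 - 34094) - 130644) = sqrt(-50306 - 130644) = sqrt(-180950) = 5*I*sqrt(7238) ≈ 425.38*I)
sqrt(l + G(394, -479)) = sqrt(5*I*sqrt(7238) - 3*(-479)) = sqrt(5*I*sqrt(7238) + 1437) = sqrt(1437 + 5*I*sqrt(7238))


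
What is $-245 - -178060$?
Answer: $177815$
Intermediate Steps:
$-245 - -178060 = -245 + 178060 = 177815$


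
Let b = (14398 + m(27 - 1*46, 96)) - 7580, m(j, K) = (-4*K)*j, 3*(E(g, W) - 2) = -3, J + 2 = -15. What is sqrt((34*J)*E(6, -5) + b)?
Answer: 12*sqrt(94) ≈ 116.34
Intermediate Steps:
J = -17 (J = -2 - 15 = -17)
E(g, W) = 1 (E(g, W) = 2 + (1/3)*(-3) = 2 - 1 = 1)
m(j, K) = -4*K*j
b = 14114 (b = (14398 - 4*96*(27 - 1*46)) - 7580 = (14398 - 4*96*(27 - 46)) - 7580 = (14398 - 4*96*(-19)) - 7580 = (14398 + 7296) - 7580 = 21694 - 7580 = 14114)
sqrt((34*J)*E(6, -5) + b) = sqrt((34*(-17))*1 + 14114) = sqrt(-578*1 + 14114) = sqrt(-578 + 14114) = sqrt(13536) = 12*sqrt(94)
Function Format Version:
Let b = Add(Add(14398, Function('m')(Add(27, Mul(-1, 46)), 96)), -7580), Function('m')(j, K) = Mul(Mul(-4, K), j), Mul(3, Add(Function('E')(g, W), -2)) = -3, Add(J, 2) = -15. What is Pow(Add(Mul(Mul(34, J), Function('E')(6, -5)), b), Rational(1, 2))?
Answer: Mul(12, Pow(94, Rational(1, 2))) ≈ 116.34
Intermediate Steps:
J = -17 (J = Add(-2, -15) = -17)
Function('E')(g, W) = 1 (Function('E')(g, W) = Add(2, Mul(Rational(1, 3), -3)) = Add(2, -1) = 1)
Function('m')(j, K) = Mul(-4, K, j)
b = 14114 (b = Add(Add(14398, Mul(-4, 96, Add(27, Mul(-1, 46)))), -7580) = Add(Add(14398, Mul(-4, 96, Add(27, -46))), -7580) = Add(Add(14398, Mul(-4, 96, -19)), -7580) = Add(Add(14398, 7296), -7580) = Add(21694, -7580) = 14114)
Pow(Add(Mul(Mul(34, J), Function('E')(6, -5)), b), Rational(1, 2)) = Pow(Add(Mul(Mul(34, -17), 1), 14114), Rational(1, 2)) = Pow(Add(Mul(-578, 1), 14114), Rational(1, 2)) = Pow(Add(-578, 14114), Rational(1, 2)) = Pow(13536, Rational(1, 2)) = Mul(12, Pow(94, Rational(1, 2)))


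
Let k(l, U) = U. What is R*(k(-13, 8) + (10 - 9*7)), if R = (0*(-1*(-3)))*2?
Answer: 0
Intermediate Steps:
R = 0 (R = (0*3)*2 = 0*2 = 0)
R*(k(-13, 8) + (10 - 9*7)) = 0*(8 + (10 - 9*7)) = 0*(8 + (10 - 63)) = 0*(8 - 53) = 0*(-45) = 0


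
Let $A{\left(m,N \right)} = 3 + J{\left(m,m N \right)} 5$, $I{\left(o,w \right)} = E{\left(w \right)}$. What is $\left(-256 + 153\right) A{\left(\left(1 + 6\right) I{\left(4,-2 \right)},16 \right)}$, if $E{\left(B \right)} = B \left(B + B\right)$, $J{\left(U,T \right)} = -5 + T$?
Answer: $-459174$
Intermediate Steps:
$E{\left(B \right)} = 2 B^{2}$ ($E{\left(B \right)} = B 2 B = 2 B^{2}$)
$I{\left(o,w \right)} = 2 w^{2}$
$A{\left(m,N \right)} = -22 + 5 N m$ ($A{\left(m,N \right)} = 3 + \left(-5 + m N\right) 5 = 3 + \left(-5 + N m\right) 5 = 3 + \left(-25 + 5 N m\right) = -22 + 5 N m$)
$\left(-256 + 153\right) A{\left(\left(1 + 6\right) I{\left(4,-2 \right)},16 \right)} = \left(-256 + 153\right) \left(-22 + 5 \cdot 16 \left(1 + 6\right) 2 \left(-2\right)^{2}\right) = - 103 \left(-22 + 5 \cdot 16 \cdot 7 \cdot 2 \cdot 4\right) = - 103 \left(-22 + 5 \cdot 16 \cdot 7 \cdot 8\right) = - 103 \left(-22 + 5 \cdot 16 \cdot 56\right) = - 103 \left(-22 + 4480\right) = \left(-103\right) 4458 = -459174$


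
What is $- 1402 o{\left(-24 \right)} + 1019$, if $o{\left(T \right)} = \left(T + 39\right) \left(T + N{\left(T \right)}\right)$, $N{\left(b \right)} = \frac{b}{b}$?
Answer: $484709$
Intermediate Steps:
$N{\left(b \right)} = 1$
$o{\left(T \right)} = \left(1 + T\right) \left(39 + T\right)$ ($o{\left(T \right)} = \left(T + 39\right) \left(T + 1\right) = \left(39 + T\right) \left(1 + T\right) = \left(1 + T\right) \left(39 + T\right)$)
$- 1402 o{\left(-24 \right)} + 1019 = - 1402 \left(39 + \left(-24\right)^{2} + 40 \left(-24\right)\right) + 1019 = - 1402 \left(39 + 576 - 960\right) + 1019 = \left(-1402\right) \left(-345\right) + 1019 = 483690 + 1019 = 484709$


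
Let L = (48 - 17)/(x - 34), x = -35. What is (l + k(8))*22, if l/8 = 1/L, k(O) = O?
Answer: -6688/31 ≈ -215.74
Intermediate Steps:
L = -31/69 (L = (48 - 17)/(-35 - 34) = 31/(-69) = 31*(-1/69) = -31/69 ≈ -0.44928)
l = -552/31 (l = 8/(-31/69) = 8*(-69/31) = -552/31 ≈ -17.806)
(l + k(8))*22 = (-552/31 + 8)*22 = -304/31*22 = -6688/31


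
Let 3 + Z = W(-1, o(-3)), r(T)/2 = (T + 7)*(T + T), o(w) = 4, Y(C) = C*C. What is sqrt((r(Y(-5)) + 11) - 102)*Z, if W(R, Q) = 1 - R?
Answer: -sqrt(3109) ≈ -55.758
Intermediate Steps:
Y(C) = C**2
r(T) = 4*T*(7 + T) (r(T) = 2*((T + 7)*(T + T)) = 2*((7 + T)*(2*T)) = 2*(2*T*(7 + T)) = 4*T*(7 + T))
Z = -1 (Z = -3 + (1 - 1*(-1)) = -3 + (1 + 1) = -3 + 2 = -1)
sqrt((r(Y(-5)) + 11) - 102)*Z = sqrt((4*(-5)**2*(7 + (-5)**2) + 11) - 102)*(-1) = sqrt((4*25*(7 + 25) + 11) - 102)*(-1) = sqrt((4*25*32 + 11) - 102)*(-1) = sqrt((3200 + 11) - 102)*(-1) = sqrt(3211 - 102)*(-1) = sqrt(3109)*(-1) = -sqrt(3109)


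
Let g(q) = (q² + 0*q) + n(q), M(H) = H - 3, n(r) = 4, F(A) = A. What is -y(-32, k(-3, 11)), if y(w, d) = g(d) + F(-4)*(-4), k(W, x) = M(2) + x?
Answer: -120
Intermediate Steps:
M(H) = -3 + H
k(W, x) = -1 + x (k(W, x) = (-3 + 2) + x = -1 + x)
g(q) = 4 + q² (g(q) = (q² + 0*q) + 4 = (q² + 0) + 4 = q² + 4 = 4 + q²)
y(w, d) = 20 + d² (y(w, d) = (4 + d²) - 4*(-4) = (4 + d²) + 16 = 20 + d²)
-y(-32, k(-3, 11)) = -(20 + (-1 + 11)²) = -(20 + 10²) = -(20 + 100) = -1*120 = -120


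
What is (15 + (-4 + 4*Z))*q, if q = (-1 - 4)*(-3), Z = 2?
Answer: 285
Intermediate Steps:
q = 15 (q = -5*(-3) = 15)
(15 + (-4 + 4*Z))*q = (15 + (-4 + 4*2))*15 = (15 + (-4 + 8))*15 = (15 + 4)*15 = 19*15 = 285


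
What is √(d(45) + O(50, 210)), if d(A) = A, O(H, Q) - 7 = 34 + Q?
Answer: 2*√74 ≈ 17.205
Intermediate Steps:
O(H, Q) = 41 + Q (O(H, Q) = 7 + (34 + Q) = 41 + Q)
√(d(45) + O(50, 210)) = √(45 + (41 + 210)) = √(45 + 251) = √296 = 2*√74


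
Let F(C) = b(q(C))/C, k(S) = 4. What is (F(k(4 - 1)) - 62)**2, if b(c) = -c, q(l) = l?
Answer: 3969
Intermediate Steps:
F(C) = -1 (F(C) = (-C)/C = -1)
(F(k(4 - 1)) - 62)**2 = (-1 - 62)**2 = (-63)**2 = 3969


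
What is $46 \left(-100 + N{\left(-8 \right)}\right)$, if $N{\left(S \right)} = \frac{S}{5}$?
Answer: $- \frac{23368}{5} \approx -4673.6$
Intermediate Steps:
$N{\left(S \right)} = \frac{S}{5}$ ($N{\left(S \right)} = S \frac{1}{5} = \frac{S}{5}$)
$46 \left(-100 + N{\left(-8 \right)}\right) = 46 \left(-100 + \frac{1}{5} \left(-8\right)\right) = 46 \left(-100 - \frac{8}{5}\right) = 46 \left(- \frac{508}{5}\right) = - \frac{23368}{5}$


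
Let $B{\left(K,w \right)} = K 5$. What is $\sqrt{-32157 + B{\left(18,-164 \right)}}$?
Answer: $3 i \sqrt{3563} \approx 179.07 i$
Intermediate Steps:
$B{\left(K,w \right)} = 5 K$
$\sqrt{-32157 + B{\left(18,-164 \right)}} = \sqrt{-32157 + 5 \cdot 18} = \sqrt{-32157 + 90} = \sqrt{-32067} = 3 i \sqrt{3563}$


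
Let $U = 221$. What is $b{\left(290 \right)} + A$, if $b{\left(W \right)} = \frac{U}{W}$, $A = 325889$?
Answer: $\frac{94508031}{290} \approx 3.2589 \cdot 10^{5}$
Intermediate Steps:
$b{\left(W \right)} = \frac{221}{W}$
$b{\left(290 \right)} + A = \frac{221}{290} + 325889 = \frac{94508031}{290}$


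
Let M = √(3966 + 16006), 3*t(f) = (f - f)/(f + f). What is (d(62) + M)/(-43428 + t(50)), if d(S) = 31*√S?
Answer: -31*√62/43428 - √4993/21714 ≈ -0.0088748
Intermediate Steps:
t(f) = 0 (t(f) = ((f - f)/(f + f))/3 = (0/((2*f)))/3 = (0*(1/(2*f)))/3 = (⅓)*0 = 0)
M = 2*√4993 (M = √19972 = 2*√4993 ≈ 141.32)
(d(62) + M)/(-43428 + t(50)) = (31*√62 + 2*√4993)/(-43428 + 0) = (2*√4993 + 31*√62)/(-43428) = (2*√4993 + 31*√62)*(-1/43428) = -31*√62/43428 - √4993/21714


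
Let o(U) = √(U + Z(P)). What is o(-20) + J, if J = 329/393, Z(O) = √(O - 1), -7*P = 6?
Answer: 329/393 + √(-980 + 7*I*√91)/7 ≈ 0.98942 + 4.4747*I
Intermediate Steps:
P = -6/7 (P = -⅐*6 = -6/7 ≈ -0.85714)
Z(O) = √(-1 + O)
J = 329/393 (J = 329*(1/393) = 329/393 ≈ 0.83715)
o(U) = √(U + I*√91/7) (o(U) = √(U + √(-1 - 6/7)) = √(U + √(-13/7)) = √(U + I*√91/7))
o(-20) + J = √(49*(-20) + 7*I*√91)/7 + 329/393 = √(-980 + 7*I*√91)/7 + 329/393 = 329/393 + √(-980 + 7*I*√91)/7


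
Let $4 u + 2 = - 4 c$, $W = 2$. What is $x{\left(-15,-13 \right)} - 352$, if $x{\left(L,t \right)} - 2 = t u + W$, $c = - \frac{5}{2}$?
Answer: $-374$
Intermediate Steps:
$c = - \frac{5}{2}$ ($c = \left(-5\right) \frac{1}{2} = - \frac{5}{2} \approx -2.5$)
$u = 2$ ($u = - \frac{1}{2} + \frac{\left(-4\right) \left(- \frac{5}{2}\right)}{4} = - \frac{1}{2} + \frac{1}{4} \cdot 10 = - \frac{1}{2} + \frac{5}{2} = 2$)
$x{\left(L,t \right)} = 4 + 2 t$ ($x{\left(L,t \right)} = 2 + \left(t 2 + 2\right) = 2 + \left(2 t + 2\right) = 2 + \left(2 + 2 t\right) = 4 + 2 t$)
$x{\left(-15,-13 \right)} - 352 = \left(4 + 2 \left(-13\right)\right) - 352 = \left(4 - 26\right) - 352 = -22 - 352 = -374$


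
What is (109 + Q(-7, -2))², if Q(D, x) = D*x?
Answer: 15129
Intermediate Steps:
(109 + Q(-7, -2))² = (109 - 7*(-2))² = (109 + 14)² = 123² = 15129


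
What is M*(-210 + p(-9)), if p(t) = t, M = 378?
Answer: -82782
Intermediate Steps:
M*(-210 + p(-9)) = 378*(-210 - 9) = 378*(-219) = -82782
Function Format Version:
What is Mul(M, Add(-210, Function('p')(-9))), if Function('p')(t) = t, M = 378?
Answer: -82782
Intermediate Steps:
Mul(M, Add(-210, Function('p')(-9))) = Mul(378, Add(-210, -9)) = Mul(378, -219) = -82782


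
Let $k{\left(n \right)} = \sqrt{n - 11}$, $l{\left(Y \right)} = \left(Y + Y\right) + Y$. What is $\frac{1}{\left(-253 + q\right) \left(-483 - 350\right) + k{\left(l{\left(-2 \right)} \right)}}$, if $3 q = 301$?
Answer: $\frac{67326}{8561937197} - \frac{9 i \sqrt{17}}{145552932349} \approx 7.8634 \cdot 10^{-6} - 2.5494 \cdot 10^{-10} i$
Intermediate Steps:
$q = \frac{301}{3}$ ($q = \frac{1}{3} \cdot 301 = \frac{301}{3} \approx 100.33$)
$l{\left(Y \right)} = 3 Y$ ($l{\left(Y \right)} = 2 Y + Y = 3 Y$)
$k{\left(n \right)} = \sqrt{-11 + n}$
$\frac{1}{\left(-253 + q\right) \left(-483 - 350\right) + k{\left(l{\left(-2 \right)} \right)}} = \frac{1}{\left(-253 + \frac{301}{3}\right) \left(-483 - 350\right) + \sqrt{-11 + 3 \left(-2\right)}} = \frac{1}{\left(- \frac{458}{3}\right) \left(-833\right) + \sqrt{-11 - 6}} = \frac{1}{\frac{381514}{3} + \sqrt{-17}} = \frac{1}{\frac{381514}{3} + i \sqrt{17}}$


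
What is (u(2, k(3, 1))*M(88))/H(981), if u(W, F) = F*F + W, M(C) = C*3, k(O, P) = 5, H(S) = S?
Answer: 792/109 ≈ 7.2661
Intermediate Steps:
M(C) = 3*C
u(W, F) = W + F² (u(W, F) = F² + W = W + F²)
(u(2, k(3, 1))*M(88))/H(981) = ((2 + 5²)*(3*88))/981 = ((2 + 25)*264)*(1/981) = (27*264)*(1/981) = 7128*(1/981) = 792/109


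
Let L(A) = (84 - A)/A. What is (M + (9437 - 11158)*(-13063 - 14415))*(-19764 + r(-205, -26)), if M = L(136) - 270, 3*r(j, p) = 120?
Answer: -15856503277138/17 ≈ -9.3274e+11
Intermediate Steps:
r(j, p) = 40 (r(j, p) = (⅓)*120 = 40)
L(A) = (84 - A)/A
M = -9193/34 (M = (84 - 1*136)/136 - 270 = (84 - 136)/136 - 270 = (1/136)*(-52) - 270 = -13/34 - 270 = -9193/34 ≈ -270.38)
(M + (9437 - 11158)*(-13063 - 14415))*(-19764 + r(-205, -26)) = (-9193/34 + (9437 - 11158)*(-13063 - 14415))*(-19764 + 40) = (-9193/34 - 1721*(-27478))*(-19724) = (-9193/34 + 47289638)*(-19724) = (1607838499/34)*(-19724) = -15856503277138/17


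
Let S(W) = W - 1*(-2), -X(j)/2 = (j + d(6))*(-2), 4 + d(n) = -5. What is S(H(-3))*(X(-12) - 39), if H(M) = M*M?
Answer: -1353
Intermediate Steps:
H(M) = M²
d(n) = -9 (d(n) = -4 - 5 = -9)
X(j) = -36 + 4*j (X(j) = -2*(j - 9)*(-2) = -2*(-9 + j)*(-2) = -2*(18 - 2*j) = -36 + 4*j)
S(W) = 2 + W (S(W) = W + 2 = 2 + W)
S(H(-3))*(X(-12) - 39) = (2 + (-3)²)*((-36 + 4*(-12)) - 39) = (2 + 9)*((-36 - 48) - 39) = 11*(-84 - 39) = 11*(-123) = -1353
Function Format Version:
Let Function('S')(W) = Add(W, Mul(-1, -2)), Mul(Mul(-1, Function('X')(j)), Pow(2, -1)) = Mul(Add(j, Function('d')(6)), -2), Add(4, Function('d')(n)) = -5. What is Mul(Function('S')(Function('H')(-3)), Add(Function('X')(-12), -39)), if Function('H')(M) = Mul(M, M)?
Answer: -1353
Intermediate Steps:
Function('H')(M) = Pow(M, 2)
Function('d')(n) = -9 (Function('d')(n) = Add(-4, -5) = -9)
Function('X')(j) = Add(-36, Mul(4, j)) (Function('X')(j) = Mul(-2, Mul(Add(j, -9), -2)) = Mul(-2, Mul(Add(-9, j), -2)) = Mul(-2, Add(18, Mul(-2, j))) = Add(-36, Mul(4, j)))
Function('S')(W) = Add(2, W) (Function('S')(W) = Add(W, 2) = Add(2, W))
Mul(Function('S')(Function('H')(-3)), Add(Function('X')(-12), -39)) = Mul(Add(2, Pow(-3, 2)), Add(Add(-36, Mul(4, -12)), -39)) = Mul(Add(2, 9), Add(Add(-36, -48), -39)) = Mul(11, Add(-84, -39)) = Mul(11, -123) = -1353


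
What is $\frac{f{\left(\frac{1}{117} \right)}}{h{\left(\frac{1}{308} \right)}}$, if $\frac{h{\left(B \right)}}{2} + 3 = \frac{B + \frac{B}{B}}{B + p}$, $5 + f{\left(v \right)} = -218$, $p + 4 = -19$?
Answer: $\frac{526503}{14372} \approx 36.634$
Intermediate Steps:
$p = -23$ ($p = -4 - 19 = -23$)
$f{\left(v \right)} = -223$ ($f{\left(v \right)} = -5 - 218 = -223$)
$h{\left(B \right)} = -6 + \frac{2 \left(1 + B\right)}{-23 + B}$ ($h{\left(B \right)} = -6 + 2 \frac{B + \frac{B}{B}}{B - 23} = -6 + 2 \frac{B + 1}{-23 + B} = -6 + 2 \frac{1 + B}{-23 + B} = -6 + \frac{2 \left(1 + B\right)}{-23 + B}$)
$\frac{f{\left(\frac{1}{117} \right)}}{h{\left(\frac{1}{308} \right)}} = - \frac{223}{4 \frac{1}{-23 + \frac{1}{308}} \left(35 - \frac{1}{308}\right)} = - \frac{223}{4 \frac{1}{- \frac{7083}{308}} \left(35 - \frac{1}{308}\right)} = - \frac{223}{4 \left(- \frac{308}{7083}\right) \frac{10779}{308}} = - \frac{223}{- \frac{14372}{2361}} = \left(-223\right) \left(- \frac{2361}{14372}\right) = \frac{526503}{14372}$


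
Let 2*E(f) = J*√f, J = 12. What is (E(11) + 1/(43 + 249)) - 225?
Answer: -65699/292 + 6*√11 ≈ -205.10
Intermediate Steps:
E(f) = 6*√f (E(f) = (12*√f)/2 = 6*√f)
(E(11) + 1/(43 + 249)) - 225 = (6*√11 + 1/(43 + 249)) - 225 = (6*√11 + 1/292) - 225 = (1/292 + 6*√11) - 225 = -65699/292 + 6*√11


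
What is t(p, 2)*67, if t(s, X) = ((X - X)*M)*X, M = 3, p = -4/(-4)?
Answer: 0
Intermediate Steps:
p = 1 (p = -4*(-¼) = 1)
t(s, X) = 0 (t(s, X) = ((X - X)*3)*X = (0*3)*X = 0*X = 0)
t(p, 2)*67 = 0*67 = 0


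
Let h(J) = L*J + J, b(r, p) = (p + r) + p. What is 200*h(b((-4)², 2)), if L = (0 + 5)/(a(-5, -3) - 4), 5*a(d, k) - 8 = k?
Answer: -8000/3 ≈ -2666.7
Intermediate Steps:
a(d, k) = 8/5 + k/5
L = -5/3 (L = (0 + 5)/((8/5 + (⅕)*(-3)) - 4) = 5/((8/5 - ⅗) - 4) = 5/(1 - 4) = 5/(-3) = 5*(-⅓) = -5/3 ≈ -1.6667)
b(r, p) = r + 2*p
h(J) = -2*J/3 (h(J) = -5*J/3 + J = -2*J/3)
200*h(b((-4)², 2)) = 200*(-2*((-4)² + 2*2)/3) = 200*(-2*(16 + 4)/3) = 200*(-⅔*20) = 200*(-40/3) = -8000/3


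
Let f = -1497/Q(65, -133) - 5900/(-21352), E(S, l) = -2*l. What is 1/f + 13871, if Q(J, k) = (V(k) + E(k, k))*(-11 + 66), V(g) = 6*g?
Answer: 354825355093/25574743 ≈ 13874.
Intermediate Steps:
Q(J, k) = 220*k (Q(J, k) = (6*k - 2*k)*(-11 + 66) = (4*k)*55 = 220*k)
f = 25574743/78094940 (f = -1497/(220*(-133)) - 5900/(-21352) = -1497/(-29260) - 5900*(-1/21352) = -1497*(-1/29260) + 1475/5338 = 1497/29260 + 1475/5338 = 25574743/78094940 ≈ 0.32748)
1/f + 13871 = 1/(25574743/78094940) + 13871 = 78094940/25574743 + 13871 = 354825355093/25574743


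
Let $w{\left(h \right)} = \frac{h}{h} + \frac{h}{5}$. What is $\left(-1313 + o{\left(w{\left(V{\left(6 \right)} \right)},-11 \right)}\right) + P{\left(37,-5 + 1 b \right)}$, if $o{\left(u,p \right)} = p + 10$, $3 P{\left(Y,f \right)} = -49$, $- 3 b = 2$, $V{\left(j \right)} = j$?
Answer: $- \frac{3991}{3} \approx -1330.3$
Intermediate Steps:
$b = - \frac{2}{3}$ ($b = \left(- \frac{1}{3}\right) 2 = - \frac{2}{3} \approx -0.66667$)
$w{\left(h \right)} = 1 + \frac{h}{5}$ ($w{\left(h \right)} = 1 + h \frac{1}{5} = 1 + \frac{h}{5}$)
$P{\left(Y,f \right)} = - \frac{49}{3}$ ($P{\left(Y,f \right)} = \frac{1}{3} \left(-49\right) = - \frac{49}{3}$)
$o{\left(u,p \right)} = 10 + p$
$\left(-1313 + o{\left(w{\left(V{\left(6 \right)} \right)},-11 \right)}\right) + P{\left(37,-5 + 1 b \right)} = \left(-1313 + \left(10 - 11\right)\right) - \frac{49}{3} = \left(-1313 - 1\right) - \frac{49}{3} = -1314 - \frac{49}{3} = - \frac{3991}{3}$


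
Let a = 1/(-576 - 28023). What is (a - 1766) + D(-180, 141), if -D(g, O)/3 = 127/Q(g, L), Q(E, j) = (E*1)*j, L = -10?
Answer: -10102377691/5719800 ≈ -1766.2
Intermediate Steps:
a = -1/28599 (a = 1/(-28599) = -1/28599 ≈ -3.4966e-5)
Q(E, j) = E*j
D(g, O) = 381/(10*g) (D(g, O) = -381/(g*(-10)) = -381/((-10*g)) = -381*(-1/(10*g)) = -(-381)/(10*g) = 381/(10*g))
(a - 1766) + D(-180, 141) = (-1/28599 - 1766) + (381/10)/(-180) = -50505835/28599 + (381/10)*(-1/180) = -50505835/28599 - 127/600 = -10102377691/5719800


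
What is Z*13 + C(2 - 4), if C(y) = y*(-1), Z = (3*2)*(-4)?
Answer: -310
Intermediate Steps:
Z = -24 (Z = 6*(-4) = -24)
C(y) = -y
Z*13 + C(2 - 4) = -24*13 - (2 - 4) = -312 - 1*(-2) = -312 + 2 = -310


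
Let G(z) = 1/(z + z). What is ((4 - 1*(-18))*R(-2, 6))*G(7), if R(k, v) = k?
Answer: -22/7 ≈ -3.1429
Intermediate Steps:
G(z) = 1/(2*z)
((4 - 1*(-18))*R(-2, 6))*G(7) = ((4 - 1*(-18))*(-2))*((½)/7) = ((4 + 18)*(-2))*((½)*(⅐)) = (22*(-2))*(1/14) = -44*1/14 = -22/7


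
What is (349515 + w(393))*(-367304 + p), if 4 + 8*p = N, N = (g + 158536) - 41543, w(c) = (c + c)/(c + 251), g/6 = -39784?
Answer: -344401866380781/2576 ≈ -1.3370e+11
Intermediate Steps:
g = -238704 (g = 6*(-39784) = -238704)
w(c) = 2*c/(251 + c) (w(c) = (2*c)/(251 + c) = 2*c/(251 + c))
N = -121711 (N = (-238704 + 158536) - 41543 = -80168 - 41543 = -121711)
p = -121715/8 (p = -½ + (⅛)*(-121711) = -½ - 121711/8 = -121715/8 ≈ -15214.)
(349515 + w(393))*(-367304 + p) = (349515 + 2*393/(251 + 393))*(-367304 - 121715/8) = (349515 + 2*393/644)*(-3060147/8) = (349515 + 2*393*(1/644))*(-3060147/8) = (349515 + 393/322)*(-3060147/8) = (112544223/322)*(-3060147/8) = -344401866380781/2576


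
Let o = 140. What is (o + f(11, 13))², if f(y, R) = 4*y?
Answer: 33856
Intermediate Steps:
(o + f(11, 13))² = (140 + 4*11)² = (140 + 44)² = 184² = 33856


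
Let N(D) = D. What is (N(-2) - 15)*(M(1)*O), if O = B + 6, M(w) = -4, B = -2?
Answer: 272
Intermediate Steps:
O = 4 (O = -2 + 6 = 4)
(N(-2) - 15)*(M(1)*O) = (-2 - 15)*(-4*4) = -17*(-16) = 272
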